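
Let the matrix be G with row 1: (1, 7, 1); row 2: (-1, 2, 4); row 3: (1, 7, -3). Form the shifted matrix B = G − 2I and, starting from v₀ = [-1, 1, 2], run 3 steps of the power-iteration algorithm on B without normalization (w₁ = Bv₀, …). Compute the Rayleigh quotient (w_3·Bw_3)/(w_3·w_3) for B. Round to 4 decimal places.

-8.3874

B = G − 2I has rows (-1, 7, 1); (-1, 0, 4); (1, 7, -5)
w1 = Bv₀ = ((-1)·(-1) + 7·1 + 1·2; (-1)·(-1) + 0·1 + 4·2; 1·(-1) + 7·1 + (-5)·2) = (10, 9, -4)
w2 = Bw1 = ((-1)·10 + 7·9 + 1·(-4); (-1)·10 + 0·9 + 4·(-4); 1·10 + 7·9 + (-5)·(-4)) = (49, -26, 93)
w3 = Bw2 = (-138, 323, -598)
Bw3 = (1801, -2254, 5113)
w3·Bw3 = -4034154; w3·w3 = 480977; μ ≈ -4034154/480977 = -8.3874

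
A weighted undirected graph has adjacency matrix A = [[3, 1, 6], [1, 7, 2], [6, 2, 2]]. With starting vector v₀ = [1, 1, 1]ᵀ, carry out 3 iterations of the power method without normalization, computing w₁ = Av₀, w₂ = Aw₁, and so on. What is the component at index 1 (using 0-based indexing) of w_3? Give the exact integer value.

1000

w1 = Av₀ = (10, 10, 10)
w2 = Aw1 = (100, 100, 100)
w3 = Aw2 = (1000, 1000, 1000)
The requested component of w3 is 1000.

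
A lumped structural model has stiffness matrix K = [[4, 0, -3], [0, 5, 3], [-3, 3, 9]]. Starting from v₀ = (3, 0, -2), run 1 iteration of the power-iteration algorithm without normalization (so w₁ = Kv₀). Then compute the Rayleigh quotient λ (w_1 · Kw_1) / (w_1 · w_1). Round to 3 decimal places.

λ ≈ 10.950

w1 = Kv₀ = (18, -6, -27)
Kw1 = (153, -111, -315)
w1·Kw1 = 18·153 + (-6)·(-111) + (-27)·(-315) = 11925; w1·w1 = 18·18 + (-6)·(-6) + (-27)·(-27) = 1089
λ ≈ 11925/1089 = 10.950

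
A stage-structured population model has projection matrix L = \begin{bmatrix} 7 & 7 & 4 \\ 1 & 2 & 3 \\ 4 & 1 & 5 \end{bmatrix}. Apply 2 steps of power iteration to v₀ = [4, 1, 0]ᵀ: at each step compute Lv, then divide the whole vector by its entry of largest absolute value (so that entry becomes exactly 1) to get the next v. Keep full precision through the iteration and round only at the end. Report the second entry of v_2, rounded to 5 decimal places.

0.27606

Lv0 = (35.000000, 6.000000, 17.000000); divide by 35.000000 → v1 = (1.000000, 0.171429, 0.485714)
Lv1 = (10.142857, 2.800000, 6.600000); divide by 10.142857 → v2 = (1.000000, 0.276056, 0.650704)
Requested entry of v2: 98/355 = 0.27606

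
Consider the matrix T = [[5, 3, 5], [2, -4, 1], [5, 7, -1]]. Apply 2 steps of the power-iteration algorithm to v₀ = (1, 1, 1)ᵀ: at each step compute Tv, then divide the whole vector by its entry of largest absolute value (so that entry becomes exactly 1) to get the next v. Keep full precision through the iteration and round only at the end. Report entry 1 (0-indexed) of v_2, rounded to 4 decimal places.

0.3504

Tv0 = (13.00000, -1.00000, 11.00000); divide by 13.00000 → v1 = (1.00000, -0.07692, 0.84615)
Tv1 = (9.00000, 3.15385, 3.61538); divide by 9.00000 → v2 = (1.00000, 0.35043, 0.40171)
Requested entry of v2: 41/117 = 0.3504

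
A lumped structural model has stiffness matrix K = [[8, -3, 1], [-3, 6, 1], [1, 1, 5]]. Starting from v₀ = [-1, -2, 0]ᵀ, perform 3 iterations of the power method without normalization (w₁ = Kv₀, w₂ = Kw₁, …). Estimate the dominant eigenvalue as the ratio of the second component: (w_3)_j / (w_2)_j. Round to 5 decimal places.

w1 = Kv₀ = (8·(-1) + (-3)·(-2) + 1·0; (-3)·(-1) + 6·(-2) + 1·0; 1·(-1) + 1·(-2) + 5·0) = (-2, -9, -3)
w2 = Kw1 = (8·(-2) + (-3)·(-9) + 1·(-3); (-3)·(-2) + 6·(-9) + 1·(-3); 1·(-2) + 1·(-9) + 5·(-3)) = (8, -51, -26)
w3 = Kw2 = (191, -356, -173)
Ratio at component: -356 / -51 = 6.98039

λ ≈ 6.98039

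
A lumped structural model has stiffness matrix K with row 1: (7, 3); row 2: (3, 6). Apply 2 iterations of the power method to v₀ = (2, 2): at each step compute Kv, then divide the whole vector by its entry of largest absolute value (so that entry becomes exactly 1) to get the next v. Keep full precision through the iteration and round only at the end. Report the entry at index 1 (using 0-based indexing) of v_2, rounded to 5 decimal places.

Kv0 = (20.000000, 18.000000); divide by 20.000000 → v1 = (1.000000, 0.900000)
Kv1 = (9.700000, 8.400000); divide by 9.700000 → v2 = (1.000000, 0.865979)
Requested entry of v2: 168/194 = 0.86598

0.86598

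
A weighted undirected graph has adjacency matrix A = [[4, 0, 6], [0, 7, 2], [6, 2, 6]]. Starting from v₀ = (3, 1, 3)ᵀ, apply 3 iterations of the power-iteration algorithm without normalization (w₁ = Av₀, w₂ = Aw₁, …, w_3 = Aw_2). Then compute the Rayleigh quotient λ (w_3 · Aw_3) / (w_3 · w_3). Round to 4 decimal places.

11.6012

w1 = Av₀ = (4·3 + 0·1 + 6·3; 0·3 + 7·1 + 2·3; 6·3 + 2·1 + 6·3) = (30, 13, 38)
w2 = Aw1 = (4·30 + 0·13 + 6·38; 0·30 + 7·13 + 2·38; 6·30 + 2·13 + 6·38) = (348, 167, 434)
w3 = Aw2 = (3996, 2037, 5026)
Aw3 = (46140, 24311, 58206)
w3·Aw3 = 3996·46140 + 2037·24311 + 5026·58206 = 526440303; w3·w3 = 3996·3996 + 2037·2037 + 5026·5026 = 45378061
λ ≈ 526440303/45378061 = 11.6012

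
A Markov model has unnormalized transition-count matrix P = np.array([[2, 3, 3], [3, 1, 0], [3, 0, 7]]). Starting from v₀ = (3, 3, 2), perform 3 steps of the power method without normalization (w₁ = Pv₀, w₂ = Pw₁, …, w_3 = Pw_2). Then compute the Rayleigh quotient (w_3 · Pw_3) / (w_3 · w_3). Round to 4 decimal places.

8.6350

w1 = Pv₀ = (21, 12, 23)
w2 = Pw1 = (147, 75, 224)
w3 = Pw2 = (1191, 516, 2009)
Pw3 = (9957, 4089, 17636)
w3·Pw3 = 1191·9957 + 516·4089 + 2009·17636 = 49399435; w3·w3 = 1191·1191 + 516·516 + 2009·2009 = 5720818
λ ≈ 49399435/5720818 = 8.6350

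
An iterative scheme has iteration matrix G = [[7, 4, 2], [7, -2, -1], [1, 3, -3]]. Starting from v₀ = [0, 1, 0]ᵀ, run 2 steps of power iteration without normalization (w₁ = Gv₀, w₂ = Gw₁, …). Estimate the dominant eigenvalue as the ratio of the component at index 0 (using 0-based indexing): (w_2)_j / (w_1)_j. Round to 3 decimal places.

λ ≈ 6.500

w1 = Gv₀ = (7·0 + 4·1 + 2·0; 7·0 + (-2)·1 + (-1)·0; 1·0 + 3·1 + (-3)·0) = (4, -2, 3)
w2 = Gw1 = (7·4 + 4·(-2) + 2·3; 7·4 + (-2)·(-2) + (-1)·3; 1·4 + 3·(-2) + (-3)·3) = (26, 29, -11)
Ratio at component: 26 / 4 = 6.500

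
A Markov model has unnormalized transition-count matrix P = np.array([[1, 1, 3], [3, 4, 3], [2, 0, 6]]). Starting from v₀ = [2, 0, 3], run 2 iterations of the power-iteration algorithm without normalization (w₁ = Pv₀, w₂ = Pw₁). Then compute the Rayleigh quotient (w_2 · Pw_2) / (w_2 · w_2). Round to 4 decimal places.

w1 = Pv₀ = (1·2 + 1·0 + 3·3; 3·2 + 4·0 + 3·3; 2·2 + 0·0 + 6·3) = (11, 15, 22)
w2 = Pw1 = (1·11 + 1·15 + 3·22; 3·11 + 4·15 + 3·22; 2·11 + 0·15 + 6·22) = (92, 159, 154)
Pw2 = (713, 1374, 1108)
w2·Pw2 = 92·713 + 159·1374 + 154·1108 = 454694; w2·w2 = 92·92 + 159·159 + 154·154 = 57461
λ ≈ 454694/57461 = 7.9131

λ ≈ 7.9131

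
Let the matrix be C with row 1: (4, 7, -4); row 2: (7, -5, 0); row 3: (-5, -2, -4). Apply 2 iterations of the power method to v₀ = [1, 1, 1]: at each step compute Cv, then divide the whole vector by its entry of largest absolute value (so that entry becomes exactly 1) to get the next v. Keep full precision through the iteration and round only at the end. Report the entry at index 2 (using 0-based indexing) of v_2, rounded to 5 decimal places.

0.05814

Cv0 = (7.000000, 2.000000, -11.000000); divide by -11.000000 → v1 = (-0.636364, -0.181818, 1.000000)
Cv1 = (-7.818182, -3.545455, -0.454545); divide by -7.818182 → v2 = (1.000000, 0.453488, 0.058140)
Requested entry of v2: 5/86 = 0.05814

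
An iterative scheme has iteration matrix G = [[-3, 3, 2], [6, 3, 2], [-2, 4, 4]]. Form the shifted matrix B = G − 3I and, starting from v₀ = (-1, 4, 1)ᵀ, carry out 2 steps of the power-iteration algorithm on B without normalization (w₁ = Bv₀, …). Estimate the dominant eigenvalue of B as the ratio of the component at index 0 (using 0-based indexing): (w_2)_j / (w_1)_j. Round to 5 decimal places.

B = G − 3I has rows (-6, 3, 2); (6, 0, 2); (-2, 4, 1)
w1 = Bv₀ = ((-6)·(-1) + 3·4 + 2·1; 6·(-1) + 0·4 + 2·1; (-2)·(-1) + 4·4 + 1·1) = (20, -4, 19)
w2 = Bw1 = ((-6)·20 + 3·(-4) + 2·19; 6·20 + 0·(-4) + 2·19; (-2)·20 + 4·(-4) + 1·19) = (-94, 158, -37)
Ratio: -94/20 = -4.70000

μ ≈ -4.70000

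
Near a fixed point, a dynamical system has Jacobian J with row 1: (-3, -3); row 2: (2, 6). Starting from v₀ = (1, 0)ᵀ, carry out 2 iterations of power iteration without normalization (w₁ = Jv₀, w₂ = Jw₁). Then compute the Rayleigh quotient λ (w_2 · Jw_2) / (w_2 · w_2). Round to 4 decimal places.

w1 = Jv₀ = ((-3)·1 + (-3)·0; 2·1 + 6·0) = (-3, 2)
w2 = Jw1 = ((-3)·(-3) + (-3)·2; 2·(-3) + 6·2) = (3, 6)
Jw2 = (-27, 42)
w2·Jw2 = 3·(-27) + 6·42 = 171; w2·w2 = 3·3 + 6·6 = 45
λ ≈ 171/45 = 3.8000

3.8000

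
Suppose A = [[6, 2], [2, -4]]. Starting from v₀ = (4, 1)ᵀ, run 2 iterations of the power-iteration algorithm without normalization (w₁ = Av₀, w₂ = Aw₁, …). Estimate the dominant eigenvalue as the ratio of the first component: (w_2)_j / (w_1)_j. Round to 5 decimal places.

w1 = Av₀ = (6·4 + 2·1; 2·4 + (-4)·1) = (26, 4)
w2 = Aw1 = (6·26 + 2·4; 2·26 + (-4)·4) = (164, 36)
Ratio at component: 164 / 26 = 6.30769

λ ≈ 6.30769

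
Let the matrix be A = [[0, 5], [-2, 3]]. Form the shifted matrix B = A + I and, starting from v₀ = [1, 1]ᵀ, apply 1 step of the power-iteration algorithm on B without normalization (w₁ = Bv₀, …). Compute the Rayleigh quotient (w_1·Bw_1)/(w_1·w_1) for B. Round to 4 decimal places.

B = A + I has rows (1, 5); (-2, 4)
w1 = Bv₀ = (1·1 + 5·1; (-2)·1 + 4·1) = (6, 2)
Bw1 = (16, -4)
w1·Bw1 = 88; w1·w1 = 40; μ ≈ 88/40 = 2.2000

μ ≈ 2.2000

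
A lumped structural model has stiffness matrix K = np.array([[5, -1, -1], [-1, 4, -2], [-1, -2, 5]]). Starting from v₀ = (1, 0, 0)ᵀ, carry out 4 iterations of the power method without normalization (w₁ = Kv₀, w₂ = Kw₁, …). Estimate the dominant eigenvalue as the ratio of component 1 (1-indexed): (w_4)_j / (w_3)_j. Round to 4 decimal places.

5.6133

w1 = Kv₀ = (5·1 + (-1)·0 + (-1)·0; (-1)·1 + 4·0 + (-2)·0; (-1)·1 + (-2)·0 + 5·0) = (5, -1, -1)
w2 = Kw1 = (5·5 + (-1)·(-1) + (-1)·(-1); (-1)·5 + 4·(-1) + (-2)·(-1); (-1)·5 + (-2)·(-1) + 5·(-1)) = (27, -7, -8)
w3 = Kw2 = (150, -39, -53)
w4 = Kw3 = (842, -200, -337)
Ratio at component: 842 / 150 = 5.6133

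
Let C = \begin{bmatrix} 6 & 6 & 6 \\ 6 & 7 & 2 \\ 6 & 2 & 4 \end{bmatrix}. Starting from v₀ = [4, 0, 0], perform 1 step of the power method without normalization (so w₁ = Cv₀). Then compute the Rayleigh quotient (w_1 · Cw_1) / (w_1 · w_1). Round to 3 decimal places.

λ ≈ 15.000

w1 = Cv₀ = (24, 24, 24)
Cw1 = (432, 360, 288)
w1·Cw1 = 24·432 + 24·360 + 24·288 = 25920; w1·w1 = 24·24 + 24·24 + 24·24 = 1728
λ ≈ 25920/1728 = 15.000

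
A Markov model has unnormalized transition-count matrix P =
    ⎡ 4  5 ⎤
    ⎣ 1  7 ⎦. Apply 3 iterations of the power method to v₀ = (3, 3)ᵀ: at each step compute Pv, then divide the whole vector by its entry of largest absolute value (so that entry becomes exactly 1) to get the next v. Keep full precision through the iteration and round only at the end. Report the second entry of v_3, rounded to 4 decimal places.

0.8442

Pv0 = (27.00000, 24.00000); divide by 27.00000 → v1 = (1.00000, 0.88889)
Pv1 = (8.44444, 7.22222); divide by 8.44444 → v2 = (1.00000, 0.85526)
Pv2 = (8.27632, 6.98684); divide by 8.27632 → v3 = (1.00000, 0.84420)
Requested entry of v3: 1593/1887 = 0.8442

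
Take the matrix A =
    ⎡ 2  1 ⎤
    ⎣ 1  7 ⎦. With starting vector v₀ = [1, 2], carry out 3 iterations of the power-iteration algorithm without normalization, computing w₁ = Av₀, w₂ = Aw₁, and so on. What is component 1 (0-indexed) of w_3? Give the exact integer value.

w1 = Av₀ = (2·1 + 1·2; 1·1 + 7·2) = (4, 15)
w2 = Aw1 = (2·4 + 1·15; 1·4 + 7·15) = (23, 109)
w3 = Aw2 = (155, 786)
The requested component of w3 is 786.

786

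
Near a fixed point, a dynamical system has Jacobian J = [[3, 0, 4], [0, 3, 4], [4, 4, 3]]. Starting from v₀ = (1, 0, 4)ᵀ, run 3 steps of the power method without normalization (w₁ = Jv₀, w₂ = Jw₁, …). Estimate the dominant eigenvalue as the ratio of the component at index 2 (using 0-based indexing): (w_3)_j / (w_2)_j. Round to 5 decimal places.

w1 = Jv₀ = (3·1 + 0·0 + 4·4; 0·1 + 3·0 + 4·4; 4·1 + 4·0 + 3·4) = (19, 16, 16)
w2 = Jw1 = (3·19 + 0·16 + 4·16; 0·19 + 3·16 + 4·16; 4·19 + 4·16 + 3·16) = (121, 112, 188)
w3 = Jw2 = (1115, 1088, 1496)
Ratio at component: 1496 / 188 = 7.95745

7.95745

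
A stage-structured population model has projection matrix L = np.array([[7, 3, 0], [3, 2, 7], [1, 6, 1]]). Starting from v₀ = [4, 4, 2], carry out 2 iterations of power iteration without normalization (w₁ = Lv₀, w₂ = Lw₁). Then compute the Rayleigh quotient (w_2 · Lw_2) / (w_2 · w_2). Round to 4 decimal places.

10.1420

w1 = Lv₀ = (7·4 + 3·4 + 0·2; 3·4 + 2·4 + 7·2; 1·4 + 6·4 + 1·2) = (40, 34, 30)
w2 = Lw1 = (7·40 + 3·34 + 0·30; 3·40 + 2·34 + 7·30; 1·40 + 6·34 + 1·30) = (382, 398, 274)
Lw2 = (3868, 3860, 3044)
w2·Lw2 = 382·3868 + 398·3860 + 274·3044 = 3847912; w2·w2 = 382·382 + 398·398 + 274·274 = 379404
λ ≈ 3847912/379404 = 10.1420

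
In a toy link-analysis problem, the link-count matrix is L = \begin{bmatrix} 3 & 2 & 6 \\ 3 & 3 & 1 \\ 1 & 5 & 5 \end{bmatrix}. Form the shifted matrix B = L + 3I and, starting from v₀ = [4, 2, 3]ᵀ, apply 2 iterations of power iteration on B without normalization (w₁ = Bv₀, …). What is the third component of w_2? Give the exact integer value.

B = L + 3I has rows (6, 2, 6); (3, 6, 1); (1, 5, 8)
w1 = Bv₀ = (46, 27, 38)
w2 = Bw1 = (558, 338, 485)
Requested component of w2: 485

485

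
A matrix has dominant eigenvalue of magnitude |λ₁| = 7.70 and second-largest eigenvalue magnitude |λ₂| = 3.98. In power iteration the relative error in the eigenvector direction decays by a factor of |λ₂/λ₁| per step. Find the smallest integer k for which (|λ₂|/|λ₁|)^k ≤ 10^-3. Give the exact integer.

11

|λ₂/λ₁| = 3.98/7.70 = 0.51688
Need k ≥ ln(10^-3) / ln(0.51688) = -6.9078 / -0.6599 ≈ 10.467
Smallest integer k satisfying the bound: 11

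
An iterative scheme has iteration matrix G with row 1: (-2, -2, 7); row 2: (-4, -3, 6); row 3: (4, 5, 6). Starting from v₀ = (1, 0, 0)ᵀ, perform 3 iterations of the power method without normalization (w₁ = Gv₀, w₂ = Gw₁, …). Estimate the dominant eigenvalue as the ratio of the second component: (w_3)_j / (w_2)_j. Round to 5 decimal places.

λ ≈ -7.18182

w1 = Gv₀ = ((-2)·1 + (-2)·0 + 7·0; (-4)·1 + (-3)·0 + 6·0; 4·1 + 5·0 + 6·0) = (-2, -4, 4)
w2 = Gw1 = ((-2)·(-2) + (-2)·(-4) + 7·4; (-4)·(-2) + (-3)·(-4) + 6·4; 4·(-2) + 5·(-4) + 6·4) = (40, 44, -4)
w3 = Gw2 = (-196, -316, 356)
Ratio at component: -316 / 44 = -7.18182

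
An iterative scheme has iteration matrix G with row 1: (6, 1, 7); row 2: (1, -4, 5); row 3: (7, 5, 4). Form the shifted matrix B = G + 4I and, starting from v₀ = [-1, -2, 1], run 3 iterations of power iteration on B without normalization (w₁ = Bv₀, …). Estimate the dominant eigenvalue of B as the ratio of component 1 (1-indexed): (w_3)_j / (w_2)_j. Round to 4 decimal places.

16.0459

B = G + 4I has rows (10, 1, 7); (1, 0, 5); (7, 5, 8)
w1 = Bv₀ = (10·(-1) + 1·(-2) + 7·1; 1·(-1) + 0·(-2) + 5·1; 7·(-1) + 5·(-2) + 8·1) = (-5, 4, -9)
w2 = Bw1 = (10·(-5) + 1·4 + 7·(-9); 1·(-5) + 0·4 + 5·(-9); 7·(-5) + 5·4 + 8·(-9)) = (-109, -50, -87)
w3 = Bw2 = (-1749, -544, -1709)
Ratio: -1749/-109 = 16.0459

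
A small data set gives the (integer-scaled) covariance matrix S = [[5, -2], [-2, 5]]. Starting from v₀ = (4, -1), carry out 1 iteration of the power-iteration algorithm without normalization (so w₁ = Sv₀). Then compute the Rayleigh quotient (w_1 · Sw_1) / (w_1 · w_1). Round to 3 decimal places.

λ ≈ 6.752

w1 = Sv₀ = (22, -13)
Sw1 = (136, -109)
w1·Sw1 = 22·136 + (-13)·(-109) = 4409; w1·w1 = 22·22 + (-13)·(-13) = 653
λ ≈ 4409/653 = 6.752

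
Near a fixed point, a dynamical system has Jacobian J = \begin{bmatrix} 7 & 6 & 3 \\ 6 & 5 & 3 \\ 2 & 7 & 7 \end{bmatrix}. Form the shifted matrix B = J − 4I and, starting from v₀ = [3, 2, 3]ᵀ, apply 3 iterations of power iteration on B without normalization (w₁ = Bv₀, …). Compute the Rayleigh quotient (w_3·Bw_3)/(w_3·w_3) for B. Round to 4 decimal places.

11.2485

B = J − 4I has rows (3, 6, 3); (6, 1, 3); (2, 7, 3)
w1 = Bv₀ = (3·3 + 6·2 + 3·3; 6·3 + 1·2 + 3·3; 2·3 + 7·2 + 3·3) = (30, 29, 29)
w2 = Bw1 = (3·30 + 6·29 + 3·29; 6·30 + 1·29 + 3·29; 2·30 + 7·29 + 3·29) = (351, 296, 350)
w3 = Bw2 = (3879, 3452, 3824)
Bw3 = (43821, 38198, 43394)
w3·Bw3 = 467779811; w3·w3 = 41585921; μ ≈ 467779811/41585921 = 11.2485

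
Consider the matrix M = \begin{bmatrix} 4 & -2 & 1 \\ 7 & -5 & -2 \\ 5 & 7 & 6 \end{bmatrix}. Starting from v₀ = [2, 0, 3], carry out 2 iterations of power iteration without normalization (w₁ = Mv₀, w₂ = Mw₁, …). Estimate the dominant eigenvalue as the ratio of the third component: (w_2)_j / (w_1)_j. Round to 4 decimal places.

w1 = Mv₀ = (4·2 + (-2)·0 + 1·3; 7·2 + (-5)·0 + (-2)·3; 5·2 + 7·0 + 6·3) = (11, 8, 28)
w2 = Mw1 = (4·11 + (-2)·8 + 1·28; 7·11 + (-5)·8 + (-2)·28; 5·11 + 7·8 + 6·28) = (56, -19, 279)
Ratio at component: 279 / 28 = 9.9643

9.9643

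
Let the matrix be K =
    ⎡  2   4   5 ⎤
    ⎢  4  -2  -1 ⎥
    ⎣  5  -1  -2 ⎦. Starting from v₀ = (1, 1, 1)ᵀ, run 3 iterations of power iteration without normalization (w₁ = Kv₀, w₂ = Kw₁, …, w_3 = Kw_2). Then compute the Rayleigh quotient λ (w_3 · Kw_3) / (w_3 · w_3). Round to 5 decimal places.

λ ≈ 3.01862

w1 = Kv₀ = (2·1 + 4·1 + 5·1; 4·1 + (-2)·1 + (-1)·1; 5·1 + (-1)·1 + (-2)·1) = (11, 1, 2)
w2 = Kw1 = (2·11 + 4·1 + 5·2; 4·11 + (-2)·1 + (-1)·2; 5·11 + (-1)·1 + (-2)·2) = (36, 40, 50)
w3 = Kw2 = (482, 14, 40)
Kw3 = (1220, 1860, 2316)
w3·Kw3 = 482·1220 + 14·1860 + 40·2316 = 706720; w3·w3 = 482·482 + 14·14 + 40·40 = 234120
λ ≈ 706720/234120 = 3.01862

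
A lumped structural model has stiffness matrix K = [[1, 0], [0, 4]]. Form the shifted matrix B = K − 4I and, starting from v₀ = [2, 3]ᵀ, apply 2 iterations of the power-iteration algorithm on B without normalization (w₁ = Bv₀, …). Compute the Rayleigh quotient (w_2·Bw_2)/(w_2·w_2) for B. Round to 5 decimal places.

μ ≈ -3.00000

B = K − 4I has rows (-3, 0); (0, 0)
w1 = Bv₀ = ((-3)·2 + 0·3; 0·2 + 0·3) = (-6, 0)
w2 = Bw1 = ((-3)·(-6) + 0·0; 0·(-6) + 0·0) = (18, 0)
Bw2 = (-54, 0)
w2·Bw2 = -972; w2·w2 = 324; μ ≈ -972/324 = -3.00000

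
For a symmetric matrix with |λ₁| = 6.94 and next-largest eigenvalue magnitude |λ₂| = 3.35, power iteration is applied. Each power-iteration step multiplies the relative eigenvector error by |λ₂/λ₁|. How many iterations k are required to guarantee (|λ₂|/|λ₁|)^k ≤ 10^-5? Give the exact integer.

|λ₂/λ₁| = 3.35/6.94 = 0.48271
Need k ≥ ln(10^-5) / ln(0.48271) = -11.5129 / -0.7283 ≈ 15.807
Smallest integer k satisfying the bound: 16

16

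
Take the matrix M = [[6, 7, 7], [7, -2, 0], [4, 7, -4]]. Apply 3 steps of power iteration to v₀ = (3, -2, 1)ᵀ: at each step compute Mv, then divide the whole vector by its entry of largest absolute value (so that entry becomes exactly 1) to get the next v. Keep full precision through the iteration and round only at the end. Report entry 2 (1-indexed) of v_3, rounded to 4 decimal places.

Mv0 = (11.00000, 25.00000, -6.00000); divide by 25.00000 → v1 = (0.44000, 1.00000, -0.24000)
Mv1 = (7.96000, 1.08000, 9.72000); divide by 9.72000 → v2 = (0.81893, 0.11111, 1.00000)
Mv2 = (12.69136, 5.51029, 0.05350); divide by 12.69136 → v3 = (1.00000, 0.43418, 0.00422)
Requested entry of v3: 1339/3084 = 0.4342

0.4342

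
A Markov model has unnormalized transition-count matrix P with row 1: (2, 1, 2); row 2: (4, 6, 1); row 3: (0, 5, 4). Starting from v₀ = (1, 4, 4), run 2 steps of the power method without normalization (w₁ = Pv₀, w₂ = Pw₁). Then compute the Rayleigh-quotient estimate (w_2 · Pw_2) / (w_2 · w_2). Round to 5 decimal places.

w1 = Pv₀ = (2·1 + 1·4 + 2·4; 4·1 + 6·4 + 1·4; 0·1 + 5·4 + 4·4) = (14, 32, 36)
w2 = Pw1 = (2·14 + 1·32 + 2·36; 4·14 + 6·32 + 1·36; 0·14 + 5·32 + 4·36) = (132, 284, 304)
Pw2 = (1156, 2536, 2636)
w2·Pw2 = 132·1156 + 284·2536 + 304·2636 = 1674160; w2·w2 = 132·132 + 284·284 + 304·304 = 190496
λ ≈ 1674160/190496 = 8.78843

8.78843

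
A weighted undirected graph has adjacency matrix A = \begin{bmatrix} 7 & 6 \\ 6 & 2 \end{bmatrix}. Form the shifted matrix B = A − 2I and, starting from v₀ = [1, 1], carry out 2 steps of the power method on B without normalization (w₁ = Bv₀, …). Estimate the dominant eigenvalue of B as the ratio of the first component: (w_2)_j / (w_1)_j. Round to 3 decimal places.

B = A − 2I has rows (5, 6); (6, 0)
w1 = Bv₀ = (5·1 + 6·1; 6·1 + 0·1) = (11, 6)
w2 = Bw1 = (5·11 + 6·6; 6·11 + 0·6) = (91, 66)
Ratio: 91/11 = 8.273

μ ≈ 8.273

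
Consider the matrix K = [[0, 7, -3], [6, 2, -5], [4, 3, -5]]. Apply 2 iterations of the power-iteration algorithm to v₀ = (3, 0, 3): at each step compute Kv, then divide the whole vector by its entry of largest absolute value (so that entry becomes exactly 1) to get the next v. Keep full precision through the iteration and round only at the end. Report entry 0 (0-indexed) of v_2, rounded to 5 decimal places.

Kv0 = (-9.000000, 3.000000, -3.000000); divide by -9.000000 → v1 = (1.000000, -0.333333, 0.333333)
Kv1 = (-3.333333, 3.666667, 1.333333); divide by 3.666667 → v2 = (-0.909091, 1.000000, 0.363636)
Requested entry of v2: 30/-33 = -0.90909

-0.90909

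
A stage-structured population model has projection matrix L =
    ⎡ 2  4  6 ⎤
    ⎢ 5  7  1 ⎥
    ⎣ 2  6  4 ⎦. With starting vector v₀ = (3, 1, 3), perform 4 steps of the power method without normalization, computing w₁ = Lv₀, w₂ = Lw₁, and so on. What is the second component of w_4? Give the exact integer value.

w1 = Lv₀ = (28, 25, 24)
w2 = Lw1 = (300, 339, 302)
w3 = Lw2 = (3768, 4175, 3842)
w4 = Lw3 = (47288, 51907, 47954)
The requested component of w4 is 51907.

51907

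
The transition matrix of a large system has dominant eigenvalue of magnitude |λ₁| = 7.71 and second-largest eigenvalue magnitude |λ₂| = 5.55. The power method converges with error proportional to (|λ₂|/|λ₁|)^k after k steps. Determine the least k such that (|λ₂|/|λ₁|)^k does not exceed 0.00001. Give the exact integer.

|λ₂/λ₁| = 5.55/7.71 = 0.71984
Need k ≥ ln(0.00001) / ln(0.71984) = -11.5129 / -0.3287 ≈ 35.023
Smallest integer k satisfying the bound: 36

36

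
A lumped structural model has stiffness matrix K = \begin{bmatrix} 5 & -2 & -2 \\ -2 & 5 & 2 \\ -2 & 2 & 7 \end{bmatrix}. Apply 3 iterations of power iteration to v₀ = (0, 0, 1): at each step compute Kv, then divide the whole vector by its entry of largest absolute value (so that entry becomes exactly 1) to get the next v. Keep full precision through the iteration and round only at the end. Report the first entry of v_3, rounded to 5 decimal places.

Kv0 = (-2.000000, 2.000000, 7.000000); divide by 7.000000 → v1 = (-0.285714, 0.285714, 1.000000)
Kv1 = (-4.000000, 4.000000, 8.142857); divide by 8.142857 → v2 = (-0.491228, 0.491228, 1.000000)
Kv2 = (-5.438596, 5.438596, 8.964912); divide by 8.964912 → v3 = (-0.606654, 0.606654, 1.000000)
Requested entry of v3: -310/511 = -0.60665

-0.60665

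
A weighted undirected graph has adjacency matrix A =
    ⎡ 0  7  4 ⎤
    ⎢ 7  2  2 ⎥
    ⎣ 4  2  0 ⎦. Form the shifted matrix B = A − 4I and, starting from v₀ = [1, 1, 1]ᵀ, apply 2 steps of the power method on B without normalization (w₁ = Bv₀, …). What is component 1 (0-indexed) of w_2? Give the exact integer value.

39

B = A − 4I has rows (-4, 7, 4); (7, -2, 2); (4, 2, -4)
w1 = Bv₀ = ((-4)·1 + 7·1 + 4·1; 7·1 + (-2)·1 + 2·1; 4·1 + 2·1 + (-4)·1) = (7, 7, 2)
w2 = Bw1 = ((-4)·7 + 7·7 + 4·2; 7·7 + (-2)·7 + 2·2; 4·7 + 2·7 + (-4)·2) = (29, 39, 34)
Requested component of w2: 39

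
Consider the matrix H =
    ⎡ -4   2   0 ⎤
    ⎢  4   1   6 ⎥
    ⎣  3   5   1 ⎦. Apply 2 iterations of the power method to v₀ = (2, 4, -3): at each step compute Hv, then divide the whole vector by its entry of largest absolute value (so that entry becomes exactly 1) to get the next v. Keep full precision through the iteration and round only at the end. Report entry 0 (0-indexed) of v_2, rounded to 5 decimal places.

Hv0 = (0.000000, -6.000000, 23.000000); divide by 23.000000 → v1 = (0.000000, -0.260870, 1.000000)
Hv1 = (-0.521739, 5.739130, -0.304348); divide by 5.739130 → v2 = (-0.090909, 1.000000, -0.053030)
Requested entry of v2: -12/132 = -0.09091

-0.09091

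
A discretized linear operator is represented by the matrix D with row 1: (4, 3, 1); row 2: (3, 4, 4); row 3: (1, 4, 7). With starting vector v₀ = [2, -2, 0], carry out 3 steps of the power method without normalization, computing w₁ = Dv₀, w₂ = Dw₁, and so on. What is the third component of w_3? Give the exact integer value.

w1 = Dv₀ = (2, -2, -6)
w2 = Dw1 = (-4, -26, -48)
w3 = Dw2 = (-142, -308, -444)
The requested component of w3 is -444.

-444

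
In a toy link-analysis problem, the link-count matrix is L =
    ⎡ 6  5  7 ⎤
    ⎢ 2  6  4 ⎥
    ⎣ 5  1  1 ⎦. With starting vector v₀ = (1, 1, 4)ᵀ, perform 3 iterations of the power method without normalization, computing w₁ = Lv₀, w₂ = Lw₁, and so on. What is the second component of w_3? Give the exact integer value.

3336

w1 = Lv₀ = (39, 24, 10)
w2 = Lw1 = (424, 262, 229)
w3 = Lw2 = (5457, 3336, 2611)
The requested component of w3 is 3336.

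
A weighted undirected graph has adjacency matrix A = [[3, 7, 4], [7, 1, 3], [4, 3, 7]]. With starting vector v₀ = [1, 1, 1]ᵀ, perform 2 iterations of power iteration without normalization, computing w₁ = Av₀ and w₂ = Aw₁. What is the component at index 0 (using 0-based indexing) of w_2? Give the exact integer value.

175

w1 = Av₀ = (3·1 + 7·1 + 4·1; 7·1 + 1·1 + 3·1; 4·1 + 3·1 + 7·1) = (14, 11, 14)
w2 = Aw1 = (3·14 + 7·11 + 4·14; 7·14 + 1·11 + 3·14; 4·14 + 3·11 + 7·14) = (175, 151, 187)
The requested component of w2 is 175.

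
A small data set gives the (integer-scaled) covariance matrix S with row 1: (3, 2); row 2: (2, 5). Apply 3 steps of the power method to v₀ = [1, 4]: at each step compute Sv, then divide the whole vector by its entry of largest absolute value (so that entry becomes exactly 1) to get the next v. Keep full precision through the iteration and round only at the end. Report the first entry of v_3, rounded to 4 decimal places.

Sv0 = (11.00000, 22.00000); divide by 22.00000 → v1 = (0.50000, 1.00000)
Sv1 = (3.50000, 6.00000); divide by 6.00000 → v2 = (0.58333, 1.00000)
Sv2 = (3.75000, 6.16667); divide by 6.16667 → v3 = (0.60811, 1.00000)
Requested entry of v3: 495/814 = 0.6081

0.6081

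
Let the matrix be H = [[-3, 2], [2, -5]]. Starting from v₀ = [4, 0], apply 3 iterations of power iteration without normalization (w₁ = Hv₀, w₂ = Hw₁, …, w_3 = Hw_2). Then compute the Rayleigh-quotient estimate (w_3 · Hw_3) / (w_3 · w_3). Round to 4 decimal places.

-6.2301

w1 = Hv₀ = (-12, 8)
w2 = Hw1 = (52, -64)
w3 = Hw2 = (-284, 424)
Hw3 = (1700, -2688)
w3·Hw3 = (-284)·1700 + 424·(-2688) = -1622512; w3·w3 = (-284)·(-284) + 424·424 = 260432
λ ≈ -1622512/260432 = -6.2301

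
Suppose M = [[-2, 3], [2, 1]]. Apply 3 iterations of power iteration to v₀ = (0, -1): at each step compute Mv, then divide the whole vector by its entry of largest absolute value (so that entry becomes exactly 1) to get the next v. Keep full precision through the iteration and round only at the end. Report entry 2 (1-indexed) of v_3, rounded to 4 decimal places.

0.0370

Mv0 = (-3.00000, -1.00000); divide by -3.00000 → v1 = (1.00000, 0.33333)
Mv1 = (-1.00000, 2.33333); divide by 2.33333 → v2 = (-0.42857, 1.00000)
Mv2 = (3.85714, 0.14286); divide by 3.85714 → v3 = (1.00000, 0.03704)
Requested entry of v3: -1/-27 = 0.0370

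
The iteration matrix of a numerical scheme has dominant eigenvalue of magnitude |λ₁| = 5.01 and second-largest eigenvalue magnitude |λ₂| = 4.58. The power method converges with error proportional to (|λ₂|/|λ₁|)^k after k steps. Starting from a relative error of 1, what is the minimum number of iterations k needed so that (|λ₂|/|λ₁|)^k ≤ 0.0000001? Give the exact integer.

|λ₂/λ₁| = 4.58/5.01 = 0.91417
Need k ≥ ln(0.0000001) / ln(0.91417) = -16.1181 / -0.0897 ≈ 179.615
Smallest integer k satisfying the bound: 180

180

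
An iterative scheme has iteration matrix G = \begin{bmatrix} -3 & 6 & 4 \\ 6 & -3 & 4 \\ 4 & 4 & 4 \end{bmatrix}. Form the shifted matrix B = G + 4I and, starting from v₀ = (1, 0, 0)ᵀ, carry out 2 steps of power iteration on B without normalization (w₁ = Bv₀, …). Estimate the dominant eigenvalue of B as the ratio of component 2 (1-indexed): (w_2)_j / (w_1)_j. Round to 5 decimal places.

B = G + 4I has rows (1, 6, 4); (6, 1, 4); (4, 4, 8)
w1 = Bv₀ = (1·1 + 6·0 + 4·0; 6·1 + 1·0 + 4·0; 4·1 + 4·0 + 8·0) = (1, 6, 4)
w2 = Bw1 = (1·1 + 6·6 + 4·4; 6·1 + 1·6 + 4·4; 4·1 + 4·6 + 8·4) = (53, 28, 60)
Ratio: 28/6 = 4.66667

4.66667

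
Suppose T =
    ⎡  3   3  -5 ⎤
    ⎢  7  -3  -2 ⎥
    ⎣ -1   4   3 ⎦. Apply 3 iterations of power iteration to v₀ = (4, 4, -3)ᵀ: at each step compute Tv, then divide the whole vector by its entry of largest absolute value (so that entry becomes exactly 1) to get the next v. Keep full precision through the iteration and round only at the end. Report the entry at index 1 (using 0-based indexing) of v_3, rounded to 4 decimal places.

Tv0 = (39.00000, 22.00000, 3.00000); divide by 39.00000 → v1 = (1.00000, 0.56410, 0.07692)
Tv1 = (4.30769, 5.15385, 1.48718); divide by 5.15385 → v2 = (0.83582, 1.00000, 0.28856)
Tv2 = (4.06468, 2.27363, 4.02985); divide by 4.06468 → v3 = (1.00000, 0.55936, 0.99143)
Requested entry of v3: 457/817 = 0.5594

0.5594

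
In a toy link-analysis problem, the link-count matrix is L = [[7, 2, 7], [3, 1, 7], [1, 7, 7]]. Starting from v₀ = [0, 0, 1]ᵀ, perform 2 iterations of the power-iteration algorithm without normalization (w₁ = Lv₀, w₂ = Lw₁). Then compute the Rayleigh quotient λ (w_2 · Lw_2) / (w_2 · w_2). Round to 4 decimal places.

w1 = Lv₀ = (7·0 + 2·0 + 7·1; 3·0 + 1·0 + 7·1; 1·0 + 7·0 + 7·1) = (7, 7, 7)
w2 = Lw1 = (7·7 + 2·7 + 7·7; 3·7 + 1·7 + 7·7; 1·7 + 7·7 + 7·7) = (112, 77, 105)
Lw2 = (1673, 1148, 1386)
w2·Lw2 = 112·1673 + 77·1148 + 105·1386 = 421302; w2·w2 = 112·112 + 77·77 + 105·105 = 29498
λ ≈ 421302/29498 = 14.2824

λ ≈ 14.2824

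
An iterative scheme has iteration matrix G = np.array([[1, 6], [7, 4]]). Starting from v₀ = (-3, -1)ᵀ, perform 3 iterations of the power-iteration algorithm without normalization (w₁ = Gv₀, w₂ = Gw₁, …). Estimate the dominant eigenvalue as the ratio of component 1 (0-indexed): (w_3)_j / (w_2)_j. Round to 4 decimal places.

w1 = Gv₀ = (1·(-3) + 6·(-1); 7·(-3) + 4·(-1)) = (-9, -25)
w2 = Gw1 = (1·(-9) + 6·(-25); 7·(-9) + 4·(-25)) = (-159, -163)
w3 = Gw2 = (-1137, -1765)
Ratio at component: -1765 / -163 = 10.8282

10.8282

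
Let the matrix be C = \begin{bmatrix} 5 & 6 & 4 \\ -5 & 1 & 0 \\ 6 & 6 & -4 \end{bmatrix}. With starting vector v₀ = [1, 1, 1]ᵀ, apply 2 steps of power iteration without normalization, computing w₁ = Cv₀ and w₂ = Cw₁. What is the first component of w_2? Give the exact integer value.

83

w1 = Cv₀ = (5·1 + 6·1 + 4·1; (-5)·1 + 1·1 + 0·1; 6·1 + 6·1 + (-4)·1) = (15, -4, 8)
w2 = Cw1 = (5·15 + 6·(-4) + 4·8; (-5)·15 + 1·(-4) + 0·8; 6·15 + 6·(-4) + (-4)·8) = (83, -79, 34)
The requested component of w2 is 83.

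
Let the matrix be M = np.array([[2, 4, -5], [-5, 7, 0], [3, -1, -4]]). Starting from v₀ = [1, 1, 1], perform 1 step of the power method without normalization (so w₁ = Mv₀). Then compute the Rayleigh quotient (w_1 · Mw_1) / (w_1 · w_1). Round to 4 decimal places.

2.2222

w1 = Mv₀ = (2·1 + 4·1 + (-5)·1; (-5)·1 + 7·1 + 0·1; 3·1 + (-1)·1 + (-4)·1) = (1, 2, -2)
Mw1 = (20, 9, 9)
w1·Mw1 = 1·20 + 2·9 + (-2)·9 = 20; w1·w1 = 1·1 + 2·2 + (-2)·(-2) = 9
λ ≈ 20/9 = 2.2222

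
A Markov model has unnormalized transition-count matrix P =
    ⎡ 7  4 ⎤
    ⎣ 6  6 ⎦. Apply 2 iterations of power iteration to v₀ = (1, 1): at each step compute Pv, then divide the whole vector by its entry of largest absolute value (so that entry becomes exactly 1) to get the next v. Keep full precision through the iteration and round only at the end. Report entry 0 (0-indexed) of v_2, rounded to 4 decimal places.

0.9058

Pv0 = (11.00000, 12.00000); divide by 12.00000 → v1 = (0.91667, 1.00000)
Pv1 = (10.41667, 11.50000); divide by 11.50000 → v2 = (0.90580, 1.00000)
Requested entry of v2: 125/138 = 0.9058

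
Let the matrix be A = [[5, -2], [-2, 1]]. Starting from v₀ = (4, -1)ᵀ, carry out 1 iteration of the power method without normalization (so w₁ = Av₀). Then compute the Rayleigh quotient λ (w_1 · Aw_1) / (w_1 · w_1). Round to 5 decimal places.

w1 = Av₀ = (5·4 + (-2)·(-1); (-2)·4 + 1·(-1)) = (22, -9)
Aw1 = (128, -53)
w1·Aw1 = 22·128 + (-9)·(-53) = 3293; w1·w1 = 22·22 + (-9)·(-9) = 565
λ ≈ 3293/565 = 5.82832

5.82832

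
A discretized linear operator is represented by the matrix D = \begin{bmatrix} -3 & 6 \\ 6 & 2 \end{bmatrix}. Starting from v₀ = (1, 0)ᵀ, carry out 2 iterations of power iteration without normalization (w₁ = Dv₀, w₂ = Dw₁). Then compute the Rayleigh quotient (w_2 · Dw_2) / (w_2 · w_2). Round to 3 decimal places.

-4.485

w1 = Dv₀ = ((-3)·1 + 6·0; 6·1 + 2·0) = (-3, 6)
w2 = Dw1 = ((-3)·(-3) + 6·6; 6·(-3) + 2·6) = (45, -6)
Dw2 = (-171, 258)
w2·Dw2 = 45·(-171) + (-6)·258 = -9243; w2·w2 = 45·45 + (-6)·(-6) = 2061
λ ≈ -9243/2061 = -4.485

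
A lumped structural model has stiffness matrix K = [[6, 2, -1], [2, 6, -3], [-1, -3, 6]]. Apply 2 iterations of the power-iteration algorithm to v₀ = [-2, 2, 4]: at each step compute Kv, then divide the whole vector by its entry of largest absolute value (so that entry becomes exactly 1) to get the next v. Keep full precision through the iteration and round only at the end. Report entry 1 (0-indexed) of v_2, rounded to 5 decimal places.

Kv0 = (-12.000000, -4.000000, 20.000000); divide by 20.000000 → v1 = (-0.600000, -0.200000, 1.000000)
Kv1 = (-5.000000, -5.400000, 7.200000); divide by 7.200000 → v2 = (-0.694444, -0.750000, 1.000000)
Requested entry of v2: -108/144 = -0.75000

-0.75000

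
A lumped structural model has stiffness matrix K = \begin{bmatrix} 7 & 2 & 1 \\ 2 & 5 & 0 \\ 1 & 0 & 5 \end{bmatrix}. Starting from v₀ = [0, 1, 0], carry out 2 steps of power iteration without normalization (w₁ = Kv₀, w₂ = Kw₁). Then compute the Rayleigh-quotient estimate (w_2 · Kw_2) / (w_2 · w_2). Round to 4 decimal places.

w1 = Kv₀ = (7·0 + 2·1 + 1·0; 2·0 + 5·1 + 0·0; 1·0 + 0·1 + 5·0) = (2, 5, 0)
w2 = Kw1 = (7·2 + 2·5 + 1·0; 2·2 + 5·5 + 0·0; 1·2 + 0·5 + 5·0) = (24, 29, 2)
Kw2 = (228, 193, 34)
w2·Kw2 = 24·228 + 29·193 + 2·34 = 11137; w2·w2 = 24·24 + 29·29 + 2·2 = 1421
λ ≈ 11137/1421 = 7.8374

λ ≈ 7.8374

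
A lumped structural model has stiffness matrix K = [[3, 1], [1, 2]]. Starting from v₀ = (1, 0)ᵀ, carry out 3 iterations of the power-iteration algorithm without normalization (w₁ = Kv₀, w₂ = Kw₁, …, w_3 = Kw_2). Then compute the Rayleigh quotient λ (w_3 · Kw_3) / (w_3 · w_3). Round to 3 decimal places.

w1 = Kv₀ = (3, 1)
w2 = Kw1 = (10, 5)
w3 = Kw2 = (35, 20)
Kw3 = (125, 75)
w3·Kw3 = 35·125 + 20·75 = 5875; w3·w3 = 35·35 + 20·20 = 1625
λ ≈ 5875/1625 = 3.615

3.615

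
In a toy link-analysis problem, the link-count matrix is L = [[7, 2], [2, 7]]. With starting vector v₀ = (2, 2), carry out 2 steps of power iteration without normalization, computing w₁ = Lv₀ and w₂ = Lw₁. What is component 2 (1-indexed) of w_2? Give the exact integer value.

w1 = Lv₀ = (18, 18)
w2 = Lw1 = (162, 162)
The requested component of w2 is 162.

162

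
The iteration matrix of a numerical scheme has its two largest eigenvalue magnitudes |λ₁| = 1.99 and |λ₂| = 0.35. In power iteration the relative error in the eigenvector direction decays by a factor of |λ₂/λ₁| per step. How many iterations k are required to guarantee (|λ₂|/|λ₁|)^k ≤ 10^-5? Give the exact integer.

7

|λ₂/λ₁| = 0.35/1.99 = 0.17588
Need k ≥ ln(10^-5) / ln(0.17588) = -11.5129 / -1.7380 ≈ 6.624
Smallest integer k satisfying the bound: 7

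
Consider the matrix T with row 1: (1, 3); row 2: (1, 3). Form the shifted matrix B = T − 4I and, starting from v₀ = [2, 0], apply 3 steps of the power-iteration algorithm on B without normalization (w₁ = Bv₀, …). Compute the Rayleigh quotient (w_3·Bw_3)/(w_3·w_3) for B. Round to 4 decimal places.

μ ≈ -4.0000

B = T − 4I has rows (-3, 3); (1, -1)
w1 = Bv₀ = ((-3)·2 + 3·0; 1·2 + (-1)·0) = (-6, 2)
w2 = Bw1 = ((-3)·(-6) + 3·2; 1·(-6) + (-1)·2) = (24, -8)
w3 = Bw2 = (-96, 32)
Bw3 = (384, -128)
w3·Bw3 = -40960; w3·w3 = 10240; μ ≈ -40960/10240 = -4.0000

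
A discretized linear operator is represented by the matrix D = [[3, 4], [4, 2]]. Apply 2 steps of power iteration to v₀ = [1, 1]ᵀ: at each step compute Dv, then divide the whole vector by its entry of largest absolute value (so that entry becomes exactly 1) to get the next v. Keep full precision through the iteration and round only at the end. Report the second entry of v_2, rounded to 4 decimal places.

0.8889

Dv0 = (7.00000, 6.00000); divide by 7.00000 → v1 = (1.00000, 0.85714)
Dv1 = (6.42857, 5.71429); divide by 6.42857 → v2 = (1.00000, 0.88889)
Requested entry of v2: 40/45 = 0.8889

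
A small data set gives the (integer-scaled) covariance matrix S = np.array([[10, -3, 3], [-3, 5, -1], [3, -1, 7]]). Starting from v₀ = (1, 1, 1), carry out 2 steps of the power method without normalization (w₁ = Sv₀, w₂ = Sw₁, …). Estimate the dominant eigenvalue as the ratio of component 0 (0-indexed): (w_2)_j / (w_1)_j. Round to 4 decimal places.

12.4000

w1 = Sv₀ = (10, 1, 9)
w2 = Sw1 = (124, -34, 92)
Ratio at component: 124 / 10 = 12.4000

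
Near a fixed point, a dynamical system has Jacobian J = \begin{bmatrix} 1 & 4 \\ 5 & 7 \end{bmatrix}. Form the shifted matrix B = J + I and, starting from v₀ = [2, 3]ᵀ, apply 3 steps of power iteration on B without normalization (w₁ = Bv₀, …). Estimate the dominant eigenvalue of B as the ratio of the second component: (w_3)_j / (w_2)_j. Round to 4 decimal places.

10.3864

B = J + I has rows (2, 4); (5, 8)
w1 = Bv₀ = (16, 34)
w2 = Bw1 = (168, 352)
w3 = Bw2 = (1744, 3656)
Ratio: 3656/352 = 10.3864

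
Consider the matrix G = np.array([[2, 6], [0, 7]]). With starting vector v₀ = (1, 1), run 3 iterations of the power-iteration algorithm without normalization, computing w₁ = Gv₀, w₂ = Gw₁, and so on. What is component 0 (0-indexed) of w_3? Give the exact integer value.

410

w1 = Gv₀ = (8, 7)
w2 = Gw1 = (58, 49)
w3 = Gw2 = (410, 343)
The requested component of w3 is 410.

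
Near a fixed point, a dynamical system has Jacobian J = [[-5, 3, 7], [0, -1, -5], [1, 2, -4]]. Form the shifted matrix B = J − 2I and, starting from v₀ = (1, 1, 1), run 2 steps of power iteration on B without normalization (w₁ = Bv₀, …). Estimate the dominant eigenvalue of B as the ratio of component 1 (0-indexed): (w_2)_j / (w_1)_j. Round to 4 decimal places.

B = J − 2I has rows (-7, 3, 7); (0, -3, -5); (1, 2, -6)
w1 = Bv₀ = (3, -8, -3)
w2 = Bw1 = (-66, 39, 5)
Ratio: 39/-8 = -4.8750

-4.8750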